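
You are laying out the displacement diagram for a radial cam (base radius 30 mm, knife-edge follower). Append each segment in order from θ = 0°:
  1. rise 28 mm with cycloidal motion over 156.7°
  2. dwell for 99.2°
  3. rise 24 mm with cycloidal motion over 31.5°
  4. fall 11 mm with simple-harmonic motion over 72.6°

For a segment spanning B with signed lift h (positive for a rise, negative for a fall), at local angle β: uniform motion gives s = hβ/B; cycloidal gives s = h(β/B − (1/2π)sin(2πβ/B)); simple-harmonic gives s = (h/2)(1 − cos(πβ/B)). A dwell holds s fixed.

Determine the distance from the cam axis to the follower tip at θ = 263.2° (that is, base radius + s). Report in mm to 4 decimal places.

seg 1 [0°–156.7°] cycloidal, h=28: full span → s += 28 → s = 28.0000
seg 2 [156.7°–255.9°] dwell: s stays 28.0000
seg 3 [255.9°–287.4°] cycloidal, h=24: θ=263.2° here. β=7.3, B=31.5. 24·(0.2317 − sin(2π·0.2317)/(2π)) = 1.7673 → s = 29.7673
radial distance = base radius + s = 30 + 29.7673 = 59.7673

59.7673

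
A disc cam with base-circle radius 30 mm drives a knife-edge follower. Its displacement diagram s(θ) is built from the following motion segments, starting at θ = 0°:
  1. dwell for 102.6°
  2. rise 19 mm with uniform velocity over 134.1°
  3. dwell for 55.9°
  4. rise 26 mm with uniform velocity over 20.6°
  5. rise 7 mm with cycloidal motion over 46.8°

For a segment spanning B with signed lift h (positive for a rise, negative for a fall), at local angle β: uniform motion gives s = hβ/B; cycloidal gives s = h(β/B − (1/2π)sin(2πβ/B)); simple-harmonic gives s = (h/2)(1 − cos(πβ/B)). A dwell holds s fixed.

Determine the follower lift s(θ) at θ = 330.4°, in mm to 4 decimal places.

seg 1 [0°–102.6°] dwell: s stays 0.0000
seg 2 [102.6°–236.7°] uniform, h=19: full span → s += 19 → s = 19.0000
seg 3 [236.7°–292.6°] dwell: s stays 19.0000
seg 4 [292.6°–313.2°] uniform, h=26: full span → s += 26 → s = 45.0000
seg 5 [313.2°–360°] cycloidal, h=7: θ=330.4° here. β=17.2, B=46.8. 7·(0.3675 − sin(2π·0.3675)/(2π)) = 1.7487 → s = 46.7487

46.7487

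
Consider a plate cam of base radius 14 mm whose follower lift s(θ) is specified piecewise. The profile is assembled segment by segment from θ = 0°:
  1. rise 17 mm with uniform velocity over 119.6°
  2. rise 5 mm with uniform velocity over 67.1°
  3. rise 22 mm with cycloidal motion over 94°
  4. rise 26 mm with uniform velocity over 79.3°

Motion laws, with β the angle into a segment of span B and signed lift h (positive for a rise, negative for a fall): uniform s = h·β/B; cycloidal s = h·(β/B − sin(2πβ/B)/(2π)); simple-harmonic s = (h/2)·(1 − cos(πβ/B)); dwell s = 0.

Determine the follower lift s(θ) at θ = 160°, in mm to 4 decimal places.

seg 1 [0°–119.6°] uniform, h=17: full span → s += 17 → s = 17.0000
seg 2 [119.6°–186.7°] uniform, h=5: θ=160° here. β=40.4, B=67.1. 5·40.4/67.1 = 3.0104 → s = 20.0104

20.0104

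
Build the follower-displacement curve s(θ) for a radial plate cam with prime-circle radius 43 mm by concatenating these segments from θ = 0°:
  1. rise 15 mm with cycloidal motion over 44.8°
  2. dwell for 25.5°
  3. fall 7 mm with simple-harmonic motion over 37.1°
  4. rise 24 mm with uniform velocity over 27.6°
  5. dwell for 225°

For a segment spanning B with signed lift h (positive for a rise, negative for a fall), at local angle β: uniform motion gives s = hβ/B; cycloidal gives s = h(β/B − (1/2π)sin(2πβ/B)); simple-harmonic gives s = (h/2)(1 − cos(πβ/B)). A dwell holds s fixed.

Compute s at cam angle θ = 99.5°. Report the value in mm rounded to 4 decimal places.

seg 1 [0°–44.8°] cycloidal, h=15: full span → s += 15 → s = 15.0000
seg 2 [44.8°–70.3°] dwell: s stays 15.0000
seg 3 [70.3°–107.4°] simple-harmonic, h=-7: θ=99.5° here. β=29.2, B=37.1. -7/2·(1 − cos(π·0.7871)) = -6.2456 → s = 8.7544

8.7544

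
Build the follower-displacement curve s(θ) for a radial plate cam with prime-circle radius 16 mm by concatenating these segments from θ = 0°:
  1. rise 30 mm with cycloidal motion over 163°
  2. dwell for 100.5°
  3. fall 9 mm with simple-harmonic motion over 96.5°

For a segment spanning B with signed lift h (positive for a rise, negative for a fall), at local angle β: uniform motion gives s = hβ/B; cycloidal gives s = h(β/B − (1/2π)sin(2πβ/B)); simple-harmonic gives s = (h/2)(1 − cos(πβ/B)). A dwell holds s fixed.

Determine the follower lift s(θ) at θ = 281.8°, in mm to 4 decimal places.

seg 1 [0°–163°] cycloidal, h=30: full span → s += 30 → s = 30.0000
seg 2 [163°–263.5°] dwell: s stays 30.0000
seg 3 [263.5°–360°] simple-harmonic, h=-9: θ=281.8° here. β=18.3, B=96.5. -9/2·(1 − cos(π·0.1896)) = -0.7753 → s = 29.2247

29.2247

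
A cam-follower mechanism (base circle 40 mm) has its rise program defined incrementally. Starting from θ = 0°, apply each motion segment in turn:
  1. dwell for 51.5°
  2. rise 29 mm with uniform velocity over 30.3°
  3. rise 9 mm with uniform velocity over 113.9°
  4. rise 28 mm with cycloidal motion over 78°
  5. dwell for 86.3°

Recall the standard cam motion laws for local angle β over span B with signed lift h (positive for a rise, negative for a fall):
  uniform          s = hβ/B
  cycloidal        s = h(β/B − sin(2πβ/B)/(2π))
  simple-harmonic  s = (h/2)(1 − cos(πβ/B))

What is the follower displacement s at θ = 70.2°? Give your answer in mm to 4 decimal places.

seg 1 [0°–51.5°] dwell: s stays 0.0000
seg 2 [51.5°–81.8°] uniform, h=29: θ=70.2° here. β=18.7, B=30.3. 29·18.7/30.3 = 17.8977 → s = 17.8977

17.8977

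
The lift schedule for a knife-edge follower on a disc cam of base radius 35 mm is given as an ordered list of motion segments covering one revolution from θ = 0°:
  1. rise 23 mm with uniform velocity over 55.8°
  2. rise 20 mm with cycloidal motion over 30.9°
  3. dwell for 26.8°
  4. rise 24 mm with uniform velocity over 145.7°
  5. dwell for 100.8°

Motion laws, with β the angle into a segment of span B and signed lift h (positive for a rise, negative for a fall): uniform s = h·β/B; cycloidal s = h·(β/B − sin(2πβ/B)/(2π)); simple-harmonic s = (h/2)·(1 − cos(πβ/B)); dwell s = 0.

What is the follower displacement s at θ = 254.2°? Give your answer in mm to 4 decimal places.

seg 1 [0°–55.8°] uniform, h=23: full span → s += 23 → s = 23.0000
seg 2 [55.8°–86.7°] cycloidal, h=20: full span → s += 20 → s = 43.0000
seg 3 [86.7°–113.5°] dwell: s stays 43.0000
seg 4 [113.5°–259.2°] uniform, h=24: θ=254.2° here. β=140.7, B=145.7. 24·140.7/145.7 = 23.1764 → s = 66.1764

66.1764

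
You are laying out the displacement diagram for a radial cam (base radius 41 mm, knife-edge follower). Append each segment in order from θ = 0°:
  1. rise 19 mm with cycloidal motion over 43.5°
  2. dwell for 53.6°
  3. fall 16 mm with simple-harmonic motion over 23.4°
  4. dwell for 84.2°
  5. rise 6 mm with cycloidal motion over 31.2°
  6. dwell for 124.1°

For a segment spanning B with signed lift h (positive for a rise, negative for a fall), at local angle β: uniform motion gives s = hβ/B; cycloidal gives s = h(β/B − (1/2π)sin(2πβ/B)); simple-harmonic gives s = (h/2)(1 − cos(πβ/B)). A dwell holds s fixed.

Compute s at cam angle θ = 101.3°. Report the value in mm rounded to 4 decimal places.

seg 1 [0°–43.5°] cycloidal, h=19: full span → s += 19 → s = 19.0000
seg 2 [43.5°–97.1°] dwell: s stays 19.0000
seg 3 [97.1°–120.5°] simple-harmonic, h=-16: θ=101.3° here. β=4.2, B=23.4. -16/2·(1 − cos(π·0.1795)) = -1.2385 → s = 17.7615

17.7615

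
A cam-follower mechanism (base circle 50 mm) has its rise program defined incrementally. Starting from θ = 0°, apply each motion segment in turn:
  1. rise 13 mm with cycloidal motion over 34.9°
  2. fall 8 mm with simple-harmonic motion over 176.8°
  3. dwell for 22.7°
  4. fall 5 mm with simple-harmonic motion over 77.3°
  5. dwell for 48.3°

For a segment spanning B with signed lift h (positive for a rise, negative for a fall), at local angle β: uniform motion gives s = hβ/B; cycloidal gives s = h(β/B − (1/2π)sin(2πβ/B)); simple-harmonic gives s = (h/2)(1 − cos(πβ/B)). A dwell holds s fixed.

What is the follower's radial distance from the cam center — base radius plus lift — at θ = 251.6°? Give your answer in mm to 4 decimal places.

seg 1 [0°–34.9°] cycloidal, h=13: full span → s += 13 → s = 13.0000
seg 2 [34.9°–211.7°] simple-harmonic, h=-8: full span → s += -8 → s = 5.0000
seg 3 [211.7°–234.4°] dwell: s stays 5.0000
seg 4 [234.4°–311.7°] simple-harmonic, h=-5: θ=251.6° here. β=17.2, B=77.3. -5/2·(1 − cos(π·0.2225)) = -0.5863 → s = 4.4137
radial distance = base radius + s = 50 + 4.4137 = 54.4137

54.4137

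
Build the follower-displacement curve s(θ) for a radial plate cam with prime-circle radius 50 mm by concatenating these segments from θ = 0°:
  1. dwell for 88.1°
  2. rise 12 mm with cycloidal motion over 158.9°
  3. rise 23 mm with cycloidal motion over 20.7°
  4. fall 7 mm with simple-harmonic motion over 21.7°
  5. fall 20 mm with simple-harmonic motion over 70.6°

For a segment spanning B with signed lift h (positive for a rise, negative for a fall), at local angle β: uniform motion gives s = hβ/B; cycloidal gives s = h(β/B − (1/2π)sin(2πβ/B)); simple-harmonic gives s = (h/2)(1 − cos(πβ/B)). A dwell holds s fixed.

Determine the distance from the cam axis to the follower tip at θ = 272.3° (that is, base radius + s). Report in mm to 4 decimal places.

seg 1 [0°–88.1°] dwell: s stays 0.0000
seg 2 [88.1°–247°] cycloidal, h=12: full span → s += 12 → s = 12.0000
seg 3 [247°–267.7°] cycloidal, h=23: full span → s += 23 → s = 35.0000
seg 4 [267.7°–289.4°] simple-harmonic, h=-7: θ=272.3° here. β=4.6, B=21.7. -7/2·(1 − cos(π·0.2120)) = -0.7479 → s = 34.2521
radial distance = base radius + s = 50 + 34.2521 = 84.2521

84.2521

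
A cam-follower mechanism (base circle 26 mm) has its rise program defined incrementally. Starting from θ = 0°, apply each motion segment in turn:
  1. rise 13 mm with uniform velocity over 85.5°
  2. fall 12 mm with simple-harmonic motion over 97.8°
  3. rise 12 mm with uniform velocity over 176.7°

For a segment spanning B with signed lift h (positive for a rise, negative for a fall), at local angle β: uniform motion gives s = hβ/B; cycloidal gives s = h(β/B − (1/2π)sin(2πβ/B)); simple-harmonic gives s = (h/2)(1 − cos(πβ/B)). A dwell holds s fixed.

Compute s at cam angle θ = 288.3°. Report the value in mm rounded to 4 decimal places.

seg 1 [0°–85.5°] uniform, h=13: full span → s += 13 → s = 13.0000
seg 2 [85.5°–183.3°] simple-harmonic, h=-12: full span → s += -12 → s = 1.0000
seg 3 [183.3°–360°] uniform, h=12: θ=288.3° here. β=105, B=176.7. 12·105/176.7 = 7.1307 → s = 8.1307

8.1307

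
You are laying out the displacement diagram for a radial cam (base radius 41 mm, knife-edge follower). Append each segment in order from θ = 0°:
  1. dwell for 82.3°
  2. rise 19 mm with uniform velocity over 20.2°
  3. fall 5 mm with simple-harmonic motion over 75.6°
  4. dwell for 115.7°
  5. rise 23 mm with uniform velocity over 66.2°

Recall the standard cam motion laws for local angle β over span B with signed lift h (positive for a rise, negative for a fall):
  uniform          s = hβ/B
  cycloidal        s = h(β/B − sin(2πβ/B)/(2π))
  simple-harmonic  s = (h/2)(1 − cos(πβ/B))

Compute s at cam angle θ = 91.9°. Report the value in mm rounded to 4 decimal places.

seg 1 [0°–82.3°] dwell: s stays 0.0000
seg 2 [82.3°–102.5°] uniform, h=19: θ=91.9° here. β=9.6, B=20.2. 19·9.6/20.2 = 9.0297 → s = 9.0297

9.0297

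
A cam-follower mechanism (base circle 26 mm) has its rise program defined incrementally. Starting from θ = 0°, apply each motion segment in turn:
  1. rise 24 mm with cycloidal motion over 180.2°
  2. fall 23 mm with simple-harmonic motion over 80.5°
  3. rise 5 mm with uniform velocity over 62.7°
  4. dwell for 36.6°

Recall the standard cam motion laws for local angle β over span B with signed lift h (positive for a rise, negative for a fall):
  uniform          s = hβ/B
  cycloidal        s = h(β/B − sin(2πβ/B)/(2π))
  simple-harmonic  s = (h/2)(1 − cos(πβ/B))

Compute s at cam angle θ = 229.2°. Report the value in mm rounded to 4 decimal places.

seg 1 [0°–180.2°] cycloidal, h=24: full span → s += 24 → s = 24.0000
seg 2 [180.2°–260.7°] simple-harmonic, h=-23: θ=229.2° here. β=49, B=80.5. -23/2·(1 − cos(π·0.6087)) = -15.3511 → s = 8.6489

8.6489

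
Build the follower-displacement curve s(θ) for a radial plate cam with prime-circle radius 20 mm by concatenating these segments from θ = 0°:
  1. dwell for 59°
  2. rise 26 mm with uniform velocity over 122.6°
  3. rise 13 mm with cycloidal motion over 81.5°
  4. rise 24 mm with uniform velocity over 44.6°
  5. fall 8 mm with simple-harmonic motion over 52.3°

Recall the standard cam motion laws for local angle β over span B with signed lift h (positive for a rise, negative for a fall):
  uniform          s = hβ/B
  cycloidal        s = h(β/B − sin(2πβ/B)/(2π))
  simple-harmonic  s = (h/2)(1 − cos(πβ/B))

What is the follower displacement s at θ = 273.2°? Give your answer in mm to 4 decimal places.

seg 1 [0°–59°] dwell: s stays 0.0000
seg 2 [59°–181.6°] uniform, h=26: full span → s += 26 → s = 26.0000
seg 3 [181.6°–263.1°] cycloidal, h=13: full span → s += 13 → s = 39.0000
seg 4 [263.1°–307.7°] uniform, h=24: θ=273.2° here. β=10.1, B=44.6. 24·10.1/44.6 = 5.4350 → s = 44.4350

44.4350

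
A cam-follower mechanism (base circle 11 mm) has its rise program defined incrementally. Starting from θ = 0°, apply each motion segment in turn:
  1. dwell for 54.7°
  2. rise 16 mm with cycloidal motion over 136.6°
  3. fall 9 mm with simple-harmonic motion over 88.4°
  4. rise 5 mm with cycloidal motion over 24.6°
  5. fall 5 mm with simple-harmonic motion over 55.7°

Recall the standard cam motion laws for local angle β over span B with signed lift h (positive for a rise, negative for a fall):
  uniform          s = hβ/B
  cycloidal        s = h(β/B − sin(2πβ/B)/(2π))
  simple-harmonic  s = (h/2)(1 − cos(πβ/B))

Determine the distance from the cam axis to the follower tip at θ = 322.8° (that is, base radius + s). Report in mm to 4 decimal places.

seg 1 [0°–54.7°] dwell: s stays 0.0000
seg 2 [54.7°–191.3°] cycloidal, h=16: full span → s += 16 → s = 16.0000
seg 3 [191.3°–279.7°] simple-harmonic, h=-9: full span → s += -9 → s = 7.0000
seg 4 [279.7°–304.3°] cycloidal, h=5: full span → s += 5 → s = 12.0000
seg 5 [304.3°–360°] simple-harmonic, h=-5: θ=322.8° here. β=18.5, B=55.7. -5/2·(1 − cos(π·0.3321)) = -1.2419 → s = 10.7581
radial distance = base radius + s = 11 + 10.7581 = 21.7581

21.7581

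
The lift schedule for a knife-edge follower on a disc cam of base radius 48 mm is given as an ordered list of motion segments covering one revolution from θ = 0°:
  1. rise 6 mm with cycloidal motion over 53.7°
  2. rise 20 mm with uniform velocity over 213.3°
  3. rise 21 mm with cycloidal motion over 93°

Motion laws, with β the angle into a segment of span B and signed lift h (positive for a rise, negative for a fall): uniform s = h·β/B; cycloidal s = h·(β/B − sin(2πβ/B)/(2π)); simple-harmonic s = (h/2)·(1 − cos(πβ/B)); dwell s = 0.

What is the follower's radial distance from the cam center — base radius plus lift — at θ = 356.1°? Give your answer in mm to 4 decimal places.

seg 1 [0°–53.7°] cycloidal, h=6: full span → s += 6 → s = 6.0000
seg 2 [53.7°–267°] uniform, h=20: full span → s += 20 → s = 26.0000
seg 3 [267°–360°] cycloidal, h=21: θ=356.1° here. β=89.1, B=93. 21·(0.9581 − sin(2π·0.9581)/(2π)) = 20.9898 → s = 46.9898
radial distance = base radius + s = 48 + 46.9898 = 94.9898

94.9898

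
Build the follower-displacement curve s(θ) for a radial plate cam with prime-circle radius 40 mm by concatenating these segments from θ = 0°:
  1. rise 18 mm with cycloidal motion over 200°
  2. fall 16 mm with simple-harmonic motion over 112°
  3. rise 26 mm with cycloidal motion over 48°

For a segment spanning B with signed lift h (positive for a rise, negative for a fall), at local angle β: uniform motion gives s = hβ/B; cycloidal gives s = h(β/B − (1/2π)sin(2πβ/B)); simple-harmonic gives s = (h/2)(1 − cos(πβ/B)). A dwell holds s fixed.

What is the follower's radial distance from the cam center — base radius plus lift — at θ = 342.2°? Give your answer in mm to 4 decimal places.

seg 1 [0°–200°] cycloidal, h=18: full span → s += 18 → s = 18.0000
seg 2 [200°–312°] simple-harmonic, h=-16: full span → s += -16 → s = 2.0000
seg 3 [312°–360°] cycloidal, h=26: θ=342.2° here. β=30.2, B=48. 26·(0.6292 − sin(2π·0.6292)/(2π)) = 19.3600 → s = 21.3600
radial distance = base radius + s = 40 + 21.3600 = 61.3600

61.3600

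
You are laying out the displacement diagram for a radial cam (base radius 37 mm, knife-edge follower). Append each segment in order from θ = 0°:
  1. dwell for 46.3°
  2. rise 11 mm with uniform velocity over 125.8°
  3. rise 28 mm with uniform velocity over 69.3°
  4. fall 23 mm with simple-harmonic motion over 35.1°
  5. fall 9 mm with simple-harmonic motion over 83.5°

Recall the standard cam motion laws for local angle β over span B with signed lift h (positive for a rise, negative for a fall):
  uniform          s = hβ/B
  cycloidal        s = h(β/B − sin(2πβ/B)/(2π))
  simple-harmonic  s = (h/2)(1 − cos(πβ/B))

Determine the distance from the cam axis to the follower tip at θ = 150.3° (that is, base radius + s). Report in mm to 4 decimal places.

seg 1 [0°–46.3°] dwell: s stays 0.0000
seg 2 [46.3°–172.1°] uniform, h=11: θ=150.3° here. β=104, B=125.8. 11·104/125.8 = 9.0938 → s = 9.0938
radial distance = base radius + s = 37 + 9.0938 = 46.0938

46.0938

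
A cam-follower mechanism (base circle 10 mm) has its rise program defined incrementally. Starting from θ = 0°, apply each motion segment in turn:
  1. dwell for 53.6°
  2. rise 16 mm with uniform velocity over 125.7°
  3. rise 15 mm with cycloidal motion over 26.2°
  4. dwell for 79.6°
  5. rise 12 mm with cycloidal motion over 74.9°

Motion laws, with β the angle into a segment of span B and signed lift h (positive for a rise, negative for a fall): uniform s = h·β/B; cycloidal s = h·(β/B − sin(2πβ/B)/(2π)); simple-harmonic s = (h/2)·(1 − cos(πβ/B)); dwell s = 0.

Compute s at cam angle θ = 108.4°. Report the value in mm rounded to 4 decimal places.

seg 1 [0°–53.6°] dwell: s stays 0.0000
seg 2 [53.6°–179.3°] uniform, h=16: θ=108.4° here. β=54.8, B=125.7. 16·54.8/125.7 = 6.9753 → s = 6.9753

6.9753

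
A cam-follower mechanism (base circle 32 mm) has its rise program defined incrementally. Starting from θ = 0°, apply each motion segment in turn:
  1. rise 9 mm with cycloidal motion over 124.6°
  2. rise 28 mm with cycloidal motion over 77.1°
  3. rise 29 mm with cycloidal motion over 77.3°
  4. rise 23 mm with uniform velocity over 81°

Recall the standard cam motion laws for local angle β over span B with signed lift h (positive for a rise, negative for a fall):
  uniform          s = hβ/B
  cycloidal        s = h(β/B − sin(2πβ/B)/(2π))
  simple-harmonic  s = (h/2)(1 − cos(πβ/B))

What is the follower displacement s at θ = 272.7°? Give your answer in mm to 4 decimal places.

seg 1 [0°–124.6°] cycloidal, h=9: full span → s += 9 → s = 9.0000
seg 2 [124.6°–201.7°] cycloidal, h=28: full span → s += 28 → s = 37.0000
seg 3 [201.7°–279°] cycloidal, h=29: θ=272.7° here. β=71, B=77.3. 29·(0.9185 − sin(2π·0.9185)/(2π)) = 28.8980 → s = 65.8980

65.8980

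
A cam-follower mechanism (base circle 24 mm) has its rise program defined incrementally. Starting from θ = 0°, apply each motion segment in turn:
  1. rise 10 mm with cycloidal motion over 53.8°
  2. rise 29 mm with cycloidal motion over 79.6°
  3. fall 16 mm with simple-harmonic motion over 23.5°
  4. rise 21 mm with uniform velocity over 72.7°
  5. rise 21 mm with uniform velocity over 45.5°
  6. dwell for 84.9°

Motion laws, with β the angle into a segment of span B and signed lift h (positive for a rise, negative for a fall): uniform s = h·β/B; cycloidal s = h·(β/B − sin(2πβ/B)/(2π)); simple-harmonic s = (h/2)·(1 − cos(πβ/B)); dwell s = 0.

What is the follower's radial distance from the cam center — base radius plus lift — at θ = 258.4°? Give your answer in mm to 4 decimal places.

seg 1 [0°–53.8°] cycloidal, h=10: full span → s += 10 → s = 10.0000
seg 2 [53.8°–133.4°] cycloidal, h=29: full span → s += 29 → s = 39.0000
seg 3 [133.4°–156.9°] simple-harmonic, h=-16: full span → s += -16 → s = 23.0000
seg 4 [156.9°–229.6°] uniform, h=21: full span → s += 21 → s = 44.0000
seg 5 [229.6°–275.1°] uniform, h=21: θ=258.4° here. β=28.8, B=45.5. 21·28.8/45.5 = 13.2923 → s = 57.2923
radial distance = base radius + s = 24 + 57.2923 = 81.2923

81.2923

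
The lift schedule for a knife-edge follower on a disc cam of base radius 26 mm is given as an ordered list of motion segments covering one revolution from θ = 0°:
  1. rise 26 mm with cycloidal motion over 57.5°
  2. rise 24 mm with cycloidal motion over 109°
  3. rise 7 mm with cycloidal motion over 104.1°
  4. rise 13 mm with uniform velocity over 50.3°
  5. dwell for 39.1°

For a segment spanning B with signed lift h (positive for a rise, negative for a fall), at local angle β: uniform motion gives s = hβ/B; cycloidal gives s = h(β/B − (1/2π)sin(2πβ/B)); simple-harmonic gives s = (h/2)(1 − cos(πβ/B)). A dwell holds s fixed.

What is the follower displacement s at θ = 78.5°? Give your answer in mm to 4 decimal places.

seg 1 [0°–57.5°] cycloidal, h=26: full span → s += 26 → s = 26.0000
seg 2 [57.5°–166.5°] cycloidal, h=24: θ=78.5° here. β=21, B=109. 24·(0.1927 − sin(2π·0.1927)/(2π)) = 1.0494 → s = 27.0494

27.0494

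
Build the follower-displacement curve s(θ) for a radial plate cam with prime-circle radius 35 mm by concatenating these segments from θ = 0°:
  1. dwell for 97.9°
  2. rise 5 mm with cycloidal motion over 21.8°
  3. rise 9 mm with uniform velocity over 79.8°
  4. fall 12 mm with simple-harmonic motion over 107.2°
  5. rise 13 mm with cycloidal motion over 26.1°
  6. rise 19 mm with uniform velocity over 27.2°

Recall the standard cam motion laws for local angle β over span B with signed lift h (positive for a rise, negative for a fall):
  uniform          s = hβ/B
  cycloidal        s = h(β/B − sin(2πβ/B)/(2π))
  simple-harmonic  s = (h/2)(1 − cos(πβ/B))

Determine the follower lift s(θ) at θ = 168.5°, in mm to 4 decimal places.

seg 1 [0°–97.9°] dwell: s stays 0.0000
seg 2 [97.9°–119.7°] cycloidal, h=5: full span → s += 5 → s = 5.0000
seg 3 [119.7°–199.5°] uniform, h=9: θ=168.5° here. β=48.8, B=79.8. 9·48.8/79.8 = 5.5038 → s = 10.5038

10.5038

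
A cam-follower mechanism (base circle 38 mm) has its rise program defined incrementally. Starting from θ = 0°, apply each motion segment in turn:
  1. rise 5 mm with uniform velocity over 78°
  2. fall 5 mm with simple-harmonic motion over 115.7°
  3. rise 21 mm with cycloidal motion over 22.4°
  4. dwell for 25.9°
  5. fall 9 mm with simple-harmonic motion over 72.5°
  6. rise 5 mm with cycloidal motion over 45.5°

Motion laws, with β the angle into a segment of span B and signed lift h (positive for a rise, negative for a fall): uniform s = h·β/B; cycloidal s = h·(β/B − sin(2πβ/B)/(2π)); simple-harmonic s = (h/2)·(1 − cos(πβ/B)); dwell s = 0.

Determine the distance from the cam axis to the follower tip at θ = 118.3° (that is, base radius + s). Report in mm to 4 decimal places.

seg 1 [0°–78°] uniform, h=5: full span → s += 5 → s = 5.0000
seg 2 [78°–193.7°] simple-harmonic, h=-5: θ=118.3° here. β=40.3, B=115.7. -5/2·(1 − cos(π·0.3483)) = -1.3532 → s = 3.6468
radial distance = base radius + s = 38 + 3.6468 = 41.6468

41.6468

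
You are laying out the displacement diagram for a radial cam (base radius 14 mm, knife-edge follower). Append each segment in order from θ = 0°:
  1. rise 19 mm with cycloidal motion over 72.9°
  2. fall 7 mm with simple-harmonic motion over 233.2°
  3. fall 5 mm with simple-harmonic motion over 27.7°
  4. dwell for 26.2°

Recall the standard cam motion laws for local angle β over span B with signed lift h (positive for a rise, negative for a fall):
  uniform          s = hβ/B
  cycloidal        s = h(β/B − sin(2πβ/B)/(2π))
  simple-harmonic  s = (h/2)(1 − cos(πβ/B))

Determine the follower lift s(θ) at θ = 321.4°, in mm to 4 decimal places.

seg 1 [0°–72.9°] cycloidal, h=19: full span → s += 19 → s = 19.0000
seg 2 [72.9°–306.1°] simple-harmonic, h=-7: full span → s += -7 → s = 12.0000
seg 3 [306.1°–333.8°] simple-harmonic, h=-5: θ=321.4° here. β=15.3, B=27.7. -5/2·(1 − cos(π·0.5523)) = -2.9093 → s = 9.0907

9.0907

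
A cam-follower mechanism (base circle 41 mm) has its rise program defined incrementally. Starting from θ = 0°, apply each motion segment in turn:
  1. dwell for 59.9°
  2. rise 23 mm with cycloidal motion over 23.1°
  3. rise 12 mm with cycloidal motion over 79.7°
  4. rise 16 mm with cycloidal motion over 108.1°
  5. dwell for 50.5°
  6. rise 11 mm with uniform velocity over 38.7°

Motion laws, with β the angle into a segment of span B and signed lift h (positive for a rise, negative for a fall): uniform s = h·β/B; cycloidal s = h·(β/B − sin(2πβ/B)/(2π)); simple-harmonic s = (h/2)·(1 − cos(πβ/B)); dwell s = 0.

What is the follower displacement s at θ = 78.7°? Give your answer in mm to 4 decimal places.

seg 1 [0°–59.9°] dwell: s stays 0.0000
seg 2 [59.9°–83°] cycloidal, h=23: θ=78.7° here. β=18.8, B=23.1. 23·(0.8139 − sin(2π·0.8139)/(2π)) = 22.0885 → s = 22.0885

22.0885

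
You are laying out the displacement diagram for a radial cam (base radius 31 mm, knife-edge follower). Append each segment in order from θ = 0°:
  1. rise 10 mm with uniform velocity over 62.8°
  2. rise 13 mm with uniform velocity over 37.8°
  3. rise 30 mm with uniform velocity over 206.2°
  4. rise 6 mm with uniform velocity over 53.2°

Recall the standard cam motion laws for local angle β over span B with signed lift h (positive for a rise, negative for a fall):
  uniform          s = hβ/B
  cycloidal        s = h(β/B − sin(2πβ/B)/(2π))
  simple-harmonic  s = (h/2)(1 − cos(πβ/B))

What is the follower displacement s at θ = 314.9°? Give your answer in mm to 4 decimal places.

seg 1 [0°–62.8°] uniform, h=10: full span → s += 10 → s = 10.0000
seg 2 [62.8°–100.6°] uniform, h=13: full span → s += 13 → s = 23.0000
seg 3 [100.6°–306.8°] uniform, h=30: full span → s += 30 → s = 53.0000
seg 4 [306.8°–360°] uniform, h=6: θ=314.9° here. β=8.1, B=53.2. 6·8.1/53.2 = 0.9135 → s = 53.9135

53.9135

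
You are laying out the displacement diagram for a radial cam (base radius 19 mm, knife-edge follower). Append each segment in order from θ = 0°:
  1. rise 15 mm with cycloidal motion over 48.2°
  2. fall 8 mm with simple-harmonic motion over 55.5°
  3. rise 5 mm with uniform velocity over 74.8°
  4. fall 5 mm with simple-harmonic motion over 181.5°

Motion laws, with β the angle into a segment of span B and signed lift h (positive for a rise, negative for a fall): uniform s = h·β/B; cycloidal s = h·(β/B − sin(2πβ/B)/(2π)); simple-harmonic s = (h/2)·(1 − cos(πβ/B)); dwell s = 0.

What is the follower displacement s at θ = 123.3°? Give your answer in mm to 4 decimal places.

seg 1 [0°–48.2°] cycloidal, h=15: full span → s += 15 → s = 15.0000
seg 2 [48.2°–103.7°] simple-harmonic, h=-8: full span → s += -8 → s = 7.0000
seg 3 [103.7°–178.5°] uniform, h=5: θ=123.3° here. β=19.6, B=74.8. 5·19.6/74.8 = 1.3102 → s = 8.3102

8.3102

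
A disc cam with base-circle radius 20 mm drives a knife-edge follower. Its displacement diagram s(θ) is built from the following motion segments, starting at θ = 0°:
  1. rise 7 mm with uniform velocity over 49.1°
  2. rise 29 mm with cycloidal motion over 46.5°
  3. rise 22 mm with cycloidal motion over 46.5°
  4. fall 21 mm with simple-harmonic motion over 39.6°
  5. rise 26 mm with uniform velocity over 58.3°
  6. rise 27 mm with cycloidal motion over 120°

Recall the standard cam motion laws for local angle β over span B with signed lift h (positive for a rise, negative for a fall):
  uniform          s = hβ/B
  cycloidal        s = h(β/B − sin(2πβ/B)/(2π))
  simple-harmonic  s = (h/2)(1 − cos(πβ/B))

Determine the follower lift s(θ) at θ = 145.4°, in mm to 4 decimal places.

seg 1 [0°–49.1°] uniform, h=7: full span → s += 7 → s = 7.0000
seg 2 [49.1°–95.6°] cycloidal, h=29: full span → s += 29 → s = 36.0000
seg 3 [95.6°–142.1°] cycloidal, h=22: full span → s += 22 → s = 58.0000
seg 4 [142.1°–181.7°] simple-harmonic, h=-21: θ=145.4° here. β=3.3, B=39.6. -21/2·(1 − cos(π·0.0833)) = -0.3578 → s = 57.6422

57.6422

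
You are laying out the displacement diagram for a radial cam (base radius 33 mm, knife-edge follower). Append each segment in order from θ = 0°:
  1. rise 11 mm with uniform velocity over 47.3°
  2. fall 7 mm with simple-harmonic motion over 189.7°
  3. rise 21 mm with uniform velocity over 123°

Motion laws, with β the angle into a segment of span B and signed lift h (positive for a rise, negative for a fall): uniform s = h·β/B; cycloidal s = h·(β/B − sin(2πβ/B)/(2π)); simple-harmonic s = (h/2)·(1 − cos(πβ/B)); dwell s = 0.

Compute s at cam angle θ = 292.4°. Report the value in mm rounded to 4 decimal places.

seg 1 [0°–47.3°] uniform, h=11: full span → s += 11 → s = 11.0000
seg 2 [47.3°–237°] simple-harmonic, h=-7: full span → s += -7 → s = 4.0000
seg 3 [237°–360°] uniform, h=21: θ=292.4° here. β=55.4, B=123. 21·55.4/123 = 9.4585 → s = 13.4585

13.4585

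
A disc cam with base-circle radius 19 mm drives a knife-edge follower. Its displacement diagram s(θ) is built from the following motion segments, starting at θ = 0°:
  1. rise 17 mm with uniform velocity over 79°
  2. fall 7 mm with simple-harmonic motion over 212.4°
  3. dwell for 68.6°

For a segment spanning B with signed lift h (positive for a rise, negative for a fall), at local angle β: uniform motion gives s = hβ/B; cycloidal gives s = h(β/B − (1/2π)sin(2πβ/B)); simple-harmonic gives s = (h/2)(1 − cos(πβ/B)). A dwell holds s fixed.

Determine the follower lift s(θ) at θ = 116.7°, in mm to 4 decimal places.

seg 1 [0°–79°] uniform, h=17: full span → s += 17 → s = 17.0000
seg 2 [79°–291.4°] simple-harmonic, h=-7: θ=116.7° here. β=37.7, B=212.4. -7/2·(1 − cos(π·0.1775)) = -0.5302 → s = 16.4698

16.4698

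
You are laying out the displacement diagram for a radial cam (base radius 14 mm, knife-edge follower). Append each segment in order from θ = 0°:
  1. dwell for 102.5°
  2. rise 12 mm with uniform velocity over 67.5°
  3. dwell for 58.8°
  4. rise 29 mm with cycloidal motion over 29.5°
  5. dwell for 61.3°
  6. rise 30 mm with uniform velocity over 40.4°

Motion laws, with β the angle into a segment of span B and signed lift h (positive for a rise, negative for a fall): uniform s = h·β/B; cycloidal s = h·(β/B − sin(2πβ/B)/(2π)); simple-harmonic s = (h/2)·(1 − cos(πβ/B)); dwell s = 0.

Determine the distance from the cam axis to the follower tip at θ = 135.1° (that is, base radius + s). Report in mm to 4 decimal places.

seg 1 [0°–102.5°] dwell: s stays 0.0000
seg 2 [102.5°–170°] uniform, h=12: θ=135.1° here. β=32.6, B=67.5. 12·32.6/67.5 = 5.7956 → s = 5.7956
radial distance = base radius + s = 14 + 5.7956 = 19.7956

19.7956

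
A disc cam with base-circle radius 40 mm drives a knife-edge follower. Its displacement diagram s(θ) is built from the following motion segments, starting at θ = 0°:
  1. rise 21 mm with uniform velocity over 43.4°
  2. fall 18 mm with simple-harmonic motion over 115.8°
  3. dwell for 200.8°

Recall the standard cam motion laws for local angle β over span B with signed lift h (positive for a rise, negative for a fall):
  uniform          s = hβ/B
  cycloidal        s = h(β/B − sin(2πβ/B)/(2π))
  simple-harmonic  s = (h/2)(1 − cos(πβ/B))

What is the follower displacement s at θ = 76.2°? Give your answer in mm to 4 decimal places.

seg 1 [0°–43.4°] uniform, h=21: full span → s += 21 → s = 21.0000
seg 2 [43.4°–159.2°] simple-harmonic, h=-18: θ=76.2° here. β=32.8, B=115.8. -18/2·(1 − cos(π·0.2832)) = -3.3342 → s = 17.6658

17.6658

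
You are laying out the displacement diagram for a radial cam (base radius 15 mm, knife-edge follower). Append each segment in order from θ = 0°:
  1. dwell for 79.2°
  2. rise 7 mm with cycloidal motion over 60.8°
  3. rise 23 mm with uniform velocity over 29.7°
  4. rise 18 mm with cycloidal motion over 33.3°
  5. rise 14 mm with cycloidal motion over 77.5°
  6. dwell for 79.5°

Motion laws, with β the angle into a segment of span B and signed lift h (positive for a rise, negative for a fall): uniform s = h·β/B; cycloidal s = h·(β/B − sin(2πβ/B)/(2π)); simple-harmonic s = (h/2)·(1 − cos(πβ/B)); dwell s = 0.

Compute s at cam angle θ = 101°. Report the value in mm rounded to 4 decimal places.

seg 1 [0°–79.2°] dwell: s stays 0.0000
seg 2 [79.2°–140°] cycloidal, h=7: θ=101° here. β=21.8, B=60.8. 7·(0.3586 − sin(2π·0.3586)/(2π)) = 1.6450 → s = 1.6450

1.6450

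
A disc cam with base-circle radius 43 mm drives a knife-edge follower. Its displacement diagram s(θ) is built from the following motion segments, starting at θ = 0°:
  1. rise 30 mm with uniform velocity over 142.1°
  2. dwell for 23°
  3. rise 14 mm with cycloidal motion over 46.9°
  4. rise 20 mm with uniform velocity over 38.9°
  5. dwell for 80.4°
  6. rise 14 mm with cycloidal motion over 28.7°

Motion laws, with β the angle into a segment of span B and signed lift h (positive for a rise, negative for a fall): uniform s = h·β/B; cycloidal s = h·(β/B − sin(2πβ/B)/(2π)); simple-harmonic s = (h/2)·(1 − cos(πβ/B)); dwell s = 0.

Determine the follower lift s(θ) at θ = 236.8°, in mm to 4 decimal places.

seg 1 [0°–142.1°] uniform, h=30: full span → s += 30 → s = 30.0000
seg 2 [142.1°–165.1°] dwell: s stays 30.0000
seg 3 [165.1°–212°] cycloidal, h=14: full span → s += 14 → s = 44.0000
seg 4 [212°–250.9°] uniform, h=20: θ=236.8° here. β=24.8, B=38.9. 20·24.8/38.9 = 12.7506 → s = 56.7506

56.7506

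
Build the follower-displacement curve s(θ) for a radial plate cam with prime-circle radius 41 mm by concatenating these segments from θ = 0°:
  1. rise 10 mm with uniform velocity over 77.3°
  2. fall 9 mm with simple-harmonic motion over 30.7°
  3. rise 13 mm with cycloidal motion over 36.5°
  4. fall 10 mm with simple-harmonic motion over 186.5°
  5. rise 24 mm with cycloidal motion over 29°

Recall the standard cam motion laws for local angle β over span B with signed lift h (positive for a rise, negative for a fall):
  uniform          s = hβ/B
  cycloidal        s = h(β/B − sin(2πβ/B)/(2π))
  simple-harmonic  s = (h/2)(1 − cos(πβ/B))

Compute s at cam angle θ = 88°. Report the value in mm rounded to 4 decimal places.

seg 1 [0°–77.3°] uniform, h=10: full span → s += 10 → s = 10.0000
seg 2 [77.3°–108°] simple-harmonic, h=-9: θ=88° here. β=10.7, B=30.7. -9/2·(1 − cos(π·0.3485)) = -2.4386 → s = 7.5614

7.5614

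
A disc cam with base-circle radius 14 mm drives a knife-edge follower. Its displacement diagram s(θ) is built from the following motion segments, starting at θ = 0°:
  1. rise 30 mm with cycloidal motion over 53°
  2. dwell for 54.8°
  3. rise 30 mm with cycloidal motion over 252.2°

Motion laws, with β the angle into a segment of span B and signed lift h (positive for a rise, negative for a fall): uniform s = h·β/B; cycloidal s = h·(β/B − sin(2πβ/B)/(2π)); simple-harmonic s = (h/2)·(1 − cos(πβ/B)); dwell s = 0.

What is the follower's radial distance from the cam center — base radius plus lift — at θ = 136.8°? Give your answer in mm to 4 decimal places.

seg 1 [0°–53°] cycloidal, h=30: full span → s += 30 → s = 30.0000
seg 2 [53°–107.8°] dwell: s stays 30.0000
seg 3 [107.8°–360°] cycloidal, h=30: θ=136.8° here. β=29, B=252.2. 30·(0.1150 − sin(2π·0.1150)/(2π)) = 0.2924 → s = 30.2924
radial distance = base radius + s = 14 + 30.2924 = 44.2924

44.2924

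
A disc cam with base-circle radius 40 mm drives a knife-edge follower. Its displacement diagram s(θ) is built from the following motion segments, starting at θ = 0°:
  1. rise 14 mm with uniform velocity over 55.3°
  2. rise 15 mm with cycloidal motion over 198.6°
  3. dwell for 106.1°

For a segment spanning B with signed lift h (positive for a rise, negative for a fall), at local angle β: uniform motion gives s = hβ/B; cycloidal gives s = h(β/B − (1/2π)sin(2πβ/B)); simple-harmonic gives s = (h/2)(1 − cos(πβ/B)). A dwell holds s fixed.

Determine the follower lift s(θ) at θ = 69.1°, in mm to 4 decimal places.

seg 1 [0°–55.3°] uniform, h=14: full span → s += 14 → s = 14.0000
seg 2 [55.3°–253.9°] cycloidal, h=15: θ=69.1° here. β=13.8, B=198.6. 15·(0.0695 − sin(2π·0.0695)/(2π)) = 0.0328 → s = 14.0328

14.0328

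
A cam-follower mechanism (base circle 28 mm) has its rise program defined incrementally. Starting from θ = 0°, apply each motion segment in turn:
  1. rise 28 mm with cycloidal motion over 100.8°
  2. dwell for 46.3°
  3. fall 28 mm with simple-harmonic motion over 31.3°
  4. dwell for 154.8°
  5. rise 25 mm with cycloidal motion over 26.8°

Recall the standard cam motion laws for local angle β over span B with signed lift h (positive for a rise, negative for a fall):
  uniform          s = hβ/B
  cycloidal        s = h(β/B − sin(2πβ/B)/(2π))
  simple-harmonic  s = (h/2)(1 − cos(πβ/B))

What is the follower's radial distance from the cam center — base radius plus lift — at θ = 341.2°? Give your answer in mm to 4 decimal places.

seg 1 [0°–100.8°] cycloidal, h=28: full span → s += 28 → s = 28.0000
seg 2 [100.8°–147.1°] dwell: s stays 28.0000
seg 3 [147.1°–178.4°] simple-harmonic, h=-28: full span → s += -28 → s = 0.0000
seg 4 [178.4°–333.2°] dwell: s stays 0.0000
seg 5 [333.2°–360°] cycloidal, h=25: θ=341.2° here. β=8, B=26.8. 25·(0.2985 − sin(2π·0.2985)/(2π)) = 3.6672 → s = 3.6672
radial distance = base radius + s = 28 + 3.6672 = 31.6672

31.6672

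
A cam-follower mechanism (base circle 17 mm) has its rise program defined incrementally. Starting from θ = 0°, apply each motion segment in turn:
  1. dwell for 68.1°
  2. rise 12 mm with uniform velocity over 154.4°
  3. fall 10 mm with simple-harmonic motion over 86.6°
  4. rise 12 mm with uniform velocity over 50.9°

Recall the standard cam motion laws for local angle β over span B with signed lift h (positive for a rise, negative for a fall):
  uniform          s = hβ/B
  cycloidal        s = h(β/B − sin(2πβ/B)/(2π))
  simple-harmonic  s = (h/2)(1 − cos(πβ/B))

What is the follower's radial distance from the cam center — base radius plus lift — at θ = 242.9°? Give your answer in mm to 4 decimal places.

seg 1 [0°–68.1°] dwell: s stays 0.0000
seg 2 [68.1°–222.5°] uniform, h=12: full span → s += 12 → s = 12.0000
seg 3 [222.5°–309.1°] simple-harmonic, h=-10: θ=242.9° here. β=20.4, B=86.6. -10/2·(1 − cos(π·0.2356)) = -1.3078 → s = 10.6922
radial distance = base radius + s = 17 + 10.6922 = 27.6922

27.6922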